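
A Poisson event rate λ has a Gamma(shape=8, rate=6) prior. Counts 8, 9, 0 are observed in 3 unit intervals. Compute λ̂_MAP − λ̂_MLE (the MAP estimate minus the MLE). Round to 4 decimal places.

MAP − MLE = -3.0000

Σxᵢ = 17. Posterior is Gamma(25, 9); MAP = (25−1)/9 = 24/9 ≈ 2.66667.
MLE = x̄ = 17/3 ≈ 5.66667.
Difference = 24/9 − 17/3 = -3 ≈ -3.0000.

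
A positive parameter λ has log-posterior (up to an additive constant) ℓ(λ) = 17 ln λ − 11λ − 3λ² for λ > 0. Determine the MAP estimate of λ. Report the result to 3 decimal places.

ℓ'(λ) = 17/λ − 11 − 6λ. Setting this to zero and multiplying by λ: 6λ² + 11λ − 17 = 0.
λ = (−11 + √(11² + 4·6·17)) / (2·6) = (−11 + √529) / 12 = (−11 + 23)/12 = 1.
ℓ''(λ) = −17/λ² − 6 < 0, confirming a maximum.

λ̂_MAP = 1.000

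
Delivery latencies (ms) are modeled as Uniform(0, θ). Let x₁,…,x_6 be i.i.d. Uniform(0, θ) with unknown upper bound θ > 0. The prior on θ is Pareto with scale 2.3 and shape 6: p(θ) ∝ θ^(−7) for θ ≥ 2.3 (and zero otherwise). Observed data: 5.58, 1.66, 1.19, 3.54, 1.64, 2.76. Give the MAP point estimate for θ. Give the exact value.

The Uniform(0, θ) likelihood is θ^(−n) for θ ≥ max(xᵢ), zero otherwise. Here max(xᵢ) = 5.58.
Posterior ∝ θ^(−7) · θ^(−6) = θ^(−13) on θ ≥ max(2.3, 5.58) = 5.58.
This density is strictly decreasing in θ, so the posterior mode lies at the lower boundary of the support.

θ̂_MAP = 5.58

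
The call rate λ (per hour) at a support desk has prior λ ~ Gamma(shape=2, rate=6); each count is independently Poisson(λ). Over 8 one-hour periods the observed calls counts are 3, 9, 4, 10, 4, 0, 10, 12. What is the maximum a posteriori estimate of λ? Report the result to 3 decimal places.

λ̂_MAP = 3.786

Σxᵢ = 3+9+4+10+4+0+10+12 = 52, with n = 8.
Posterior ∝ λe^(−6λ) · λ^52e^(−8λ) = λ^53e^(−14λ), i.e. Gamma(shape=54, rate=14).
The mode of a Gamma(a, b) with a ≥ 1 (shape–rate) is (a−1)/b = 53/14 ≈ 3.786.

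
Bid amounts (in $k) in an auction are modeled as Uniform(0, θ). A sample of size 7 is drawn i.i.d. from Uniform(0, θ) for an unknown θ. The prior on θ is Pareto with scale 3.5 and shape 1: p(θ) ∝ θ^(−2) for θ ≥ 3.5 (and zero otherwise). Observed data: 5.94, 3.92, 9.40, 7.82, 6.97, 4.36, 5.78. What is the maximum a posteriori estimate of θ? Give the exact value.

The Uniform(0, θ) likelihood is θ^(−n) for θ ≥ max(xᵢ), zero otherwise. Here max(xᵢ) = 9.40.
Posterior ∝ θ^(−2) · θ^(−7) = θ^(−9) on θ ≥ max(3.5, 9.40) = 9.40.
This density is strictly decreasing in θ, so the posterior mode lies at the lower boundary of the support.

θ̂_MAP = 9.40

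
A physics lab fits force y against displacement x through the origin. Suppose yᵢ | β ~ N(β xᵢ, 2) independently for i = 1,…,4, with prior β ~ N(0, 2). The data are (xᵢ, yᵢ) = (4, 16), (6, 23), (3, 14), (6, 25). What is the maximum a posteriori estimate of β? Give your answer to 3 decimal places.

log p(β | y) = −Σ(yᵢ − βxᵢ)²/(2·2) − β²/(2·2) + const.
Setting the derivative to zero: Σxᵢ(yᵢ − βxᵢ)/2 − β/2 = 0, so β = Σxᵢyᵢ / (Σxᵢ² + σ²/τ²).
Σxᵢyᵢ = 4·16 + 6·23 + 3·14 + 6·25 = 394; Σxᵢ² = 97; σ²/τ² = 1.
β̂_MAP = 394 / (97 + 1) = 394/98 ≈ 4.020.

β̂_MAP = 4.020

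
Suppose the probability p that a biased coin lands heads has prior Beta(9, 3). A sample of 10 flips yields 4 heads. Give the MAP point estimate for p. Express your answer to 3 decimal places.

Prior: Beta(9, 3).
Data: 4 successes in 10 trials. The binomial likelihood contributes p^4(1−p)^6, so the posterior is Beta(9+4, 3+6) = Beta(13, 9).
For Beta(a, b) with a, b > 1 the mode is (a−1)/(a+b−2) = 12/20 ≈ 0.600.

p̂_MAP = 0.600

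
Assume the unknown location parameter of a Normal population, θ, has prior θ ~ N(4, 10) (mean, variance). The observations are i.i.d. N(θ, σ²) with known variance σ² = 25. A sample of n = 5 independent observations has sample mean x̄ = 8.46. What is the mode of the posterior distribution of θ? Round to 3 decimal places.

n = 5, x̄ = 8.46.
For a Normal prior and Normal likelihood with known variance, the posterior is Normal; its mode equals its mean, the precision-weighted average.
Prior precision 1/σ₀² = 1/10 = 0.1; data precision n/σ² = 5/25 = 0.2.
θ̂ = (0.1·4 + 0.2·8.46) / (0.1 + 0.2) = 2.092/0.3 = 523/75 ≈ 6.973.

θ̂_MAP = 6.973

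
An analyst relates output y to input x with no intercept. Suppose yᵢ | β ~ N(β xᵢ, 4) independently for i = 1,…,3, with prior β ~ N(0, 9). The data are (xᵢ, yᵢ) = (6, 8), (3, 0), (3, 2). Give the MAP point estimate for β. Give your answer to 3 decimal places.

β̂_MAP = 0.992

log p(β | y) = −Σ(yᵢ − βxᵢ)²/(2·4) − β²/(2·9) + const.
Setting the derivative to zero: Σxᵢ(yᵢ − βxᵢ)/4 − β/9 = 0, so β = Σxᵢyᵢ / (Σxᵢ² + σ²/τ²).
Σxᵢyᵢ = 6·8 + 3·0 + 3·2 = 54; Σxᵢ² = 54; σ²/τ² = 4/9.
β̂_MAP = 54 / (54 + 4/9) = 54/(490/9) = 243/245 ≈ 0.992.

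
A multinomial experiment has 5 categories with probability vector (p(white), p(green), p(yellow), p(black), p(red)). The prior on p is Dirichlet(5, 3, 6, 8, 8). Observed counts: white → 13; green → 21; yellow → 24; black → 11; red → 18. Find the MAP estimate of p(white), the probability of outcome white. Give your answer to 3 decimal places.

MAP estimate of p(white) = 0.152

The posterior is Dirichlet(αᵢ + nᵢ) = Dirichlet(18, 24, 30, 19, 26).
For a Dirichlet(a₁,…,a_K) with all aᵢ > 1, the mode has j-th component (aⱼ − 1)/(Σaᵢ − K).
Here Σaᵢ = 117 and K = 5, so p(white) = (18 − 1)/(117 − 5) = 17/112 ≈ 0.152.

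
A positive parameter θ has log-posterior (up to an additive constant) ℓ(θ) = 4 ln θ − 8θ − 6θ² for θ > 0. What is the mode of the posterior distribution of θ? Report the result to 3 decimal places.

θ̂_MAP = 0.333

ℓ'(θ) = 4/θ − 8 − 12θ. Setting this to zero and multiplying by θ: 12θ² + 8θ − 4 = 0.
θ = (−8 + √(8² + 4·12·4)) / (2·12) = (−8 + √256) / 24 = (−8 + 16)/24 = 1/3.
ℓ''(θ) = −4/θ² − 12 < 0, confirming a maximum.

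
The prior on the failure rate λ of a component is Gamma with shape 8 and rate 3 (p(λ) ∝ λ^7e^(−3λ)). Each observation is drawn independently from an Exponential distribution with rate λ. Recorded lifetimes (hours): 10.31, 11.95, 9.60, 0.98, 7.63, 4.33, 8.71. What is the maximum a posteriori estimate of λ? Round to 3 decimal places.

The Exponential(rate=λ) likelihood is ∝ λ^n e^(−λΣtᵢ). Here n = 7 and Σtᵢ = 10.31 + 11.95 + 9.60 + 0.98 + 7.63 + 4.33 + 8.71 = 53.51.
Posterior ∝ λ^7e^(−3λ) · λ^7e^(−53.51λ) = λ^14e^(−56.51λ), i.e. Gamma(15, 56.51).
Mode = (a−1)/b = 14/56.51 ≈ 0.248.

λ̂_MAP = 0.248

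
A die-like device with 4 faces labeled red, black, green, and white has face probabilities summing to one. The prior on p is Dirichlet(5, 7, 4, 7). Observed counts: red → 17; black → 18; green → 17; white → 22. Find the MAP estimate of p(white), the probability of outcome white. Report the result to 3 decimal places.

MAP estimate of p(white) = 0.301

The posterior is Dirichlet(αᵢ + nᵢ) = Dirichlet(22, 25, 21, 29).
For a Dirichlet(a₁,…,a_K) with all aᵢ > 1, the mode has j-th component (aⱼ − 1)/(Σaᵢ − K).
Here Σaᵢ = 97 and K = 4, so p(white) = (29 − 1)/(97 − 4) = 28/93 ≈ 0.301.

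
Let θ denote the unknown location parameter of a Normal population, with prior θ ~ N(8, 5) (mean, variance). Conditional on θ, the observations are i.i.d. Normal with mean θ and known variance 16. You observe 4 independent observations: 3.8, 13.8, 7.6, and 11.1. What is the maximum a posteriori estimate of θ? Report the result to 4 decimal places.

θ̂_MAP = 8.5972

n = 4; x̄ = (3.8 + 13.8 + 7.6 + 11.1)/4 = 36.3/4 = 9.075.
For a Normal prior and Normal likelihood with known variance, the posterior is Normal; its mode equals its mean, the precision-weighted average.
Prior precision 1/σ₀² = 1/5 = 0.2; data precision n/σ² = 4/16 = 0.25.
θ̂ = (0.2·8 + 0.25·9.075) / (0.2 + 0.25) = 3.86875/0.45 = 619/72 ≈ 8.5972.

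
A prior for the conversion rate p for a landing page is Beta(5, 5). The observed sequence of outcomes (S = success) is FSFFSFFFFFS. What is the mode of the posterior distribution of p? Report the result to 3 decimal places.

p̂_MAP = 0.368

Prior: Beta(5, 5).
Data: 3 successes in 11 trials (from the sequence). The binomial likelihood contributes p^3(1−p)^8, so the posterior is Beta(5+3, 5+8) = Beta(8, 13).
For Beta(a, b) with a, b > 1 the mode is (a−1)/(a+b−2) = 7/19 ≈ 0.368.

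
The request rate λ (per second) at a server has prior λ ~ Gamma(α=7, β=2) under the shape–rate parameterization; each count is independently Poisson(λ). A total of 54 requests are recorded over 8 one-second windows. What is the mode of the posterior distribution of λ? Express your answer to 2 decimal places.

Σxᵢ = 54, n = 8.
Posterior ∝ λ^6e^(−2λ) · λ^54e^(−8λ) = λ^60e^(−10λ), i.e. Gamma(shape=61, rate=10).
The mode of a Gamma(a, b) with a ≥ 1 (shape–rate) is (a−1)/b = 60/10 ≈ 6.00.

λ̂_MAP = 6.00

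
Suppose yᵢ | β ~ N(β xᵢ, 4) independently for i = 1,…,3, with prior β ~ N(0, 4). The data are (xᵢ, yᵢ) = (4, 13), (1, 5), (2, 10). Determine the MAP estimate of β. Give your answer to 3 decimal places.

log p(β | y) = −Σ(yᵢ − βxᵢ)²/(2·4) − β²/(2·4) + const.
Setting the derivative to zero: Σxᵢ(yᵢ − βxᵢ)/4 − β/4 = 0, so β = Σxᵢyᵢ / (Σxᵢ² + σ²/τ²).
Σxᵢyᵢ = 4·13 + 1·5 + 2·10 = 77; Σxᵢ² = 21; σ²/τ² = 1.
β̂_MAP = 77 / (21 + 1) = 77/22 ≈ 3.500.

β̂_MAP = 3.500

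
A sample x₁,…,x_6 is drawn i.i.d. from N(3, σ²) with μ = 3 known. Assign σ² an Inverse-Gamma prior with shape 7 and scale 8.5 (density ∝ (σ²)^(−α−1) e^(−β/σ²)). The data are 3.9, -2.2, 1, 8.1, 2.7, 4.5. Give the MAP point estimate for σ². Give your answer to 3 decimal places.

Sum of squared deviations about the known mean: SS = (3.9−3)² + (-2.2−3)² + (1−3)² + (8.1−3)² + (2.7−3)² + (4.5−3)² = 60.2.
The Normal likelihood contributes (σ²)^(−n/2) exp(−SS/(2σ²)), so the posterior is Inverse-Gamma(α + n/2, β + SS/2) = Inverse-Gamma(10, 38.6).
The mode of Inverse-Gamma(a, b) is b/(a+1) = 38.6/11 ≈ 3.509.

σ̂²_MAP = 3.509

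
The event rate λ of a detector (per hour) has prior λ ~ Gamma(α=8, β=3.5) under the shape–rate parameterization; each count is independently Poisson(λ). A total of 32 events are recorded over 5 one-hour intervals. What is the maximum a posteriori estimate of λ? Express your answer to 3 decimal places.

λ̂_MAP = 4.588

Σxᵢ = 32, n = 5.
Posterior ∝ λ^7e^(−3.5λ) · λ^32e^(−5λ) = λ^39e^(−8.5λ), i.e. Gamma(shape=40, rate=8.5).
The mode of a Gamma(a, b) with a ≥ 1 (shape–rate) is (a−1)/b = 39/8.5 ≈ 4.588.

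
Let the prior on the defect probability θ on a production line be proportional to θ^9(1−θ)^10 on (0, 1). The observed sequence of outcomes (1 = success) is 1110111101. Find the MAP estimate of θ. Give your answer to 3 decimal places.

The prior density ∝ θ^9(1−θ)^10 is the kernel of Beta(10, 11).
Data: 8 successes in 10 trials (from the sequence). The binomial likelihood contributes θ^8(1−θ)^2, so the posterior is Beta(10+8, 11+2) = Beta(18, 13).
For Beta(a, b) with a, b > 1 the mode is (a−1)/(a+b−2) = 17/29 ≈ 0.586.

θ̂_MAP = 0.586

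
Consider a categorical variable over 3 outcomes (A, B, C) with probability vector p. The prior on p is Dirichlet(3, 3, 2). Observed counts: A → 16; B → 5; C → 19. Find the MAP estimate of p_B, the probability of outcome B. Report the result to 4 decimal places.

The posterior is Dirichlet(αᵢ + nᵢ) = Dirichlet(19, 8, 21).
For a Dirichlet(a₁,…,a_K) with all aᵢ > 1, the mode has j-th component (aⱼ − 1)/(Σaᵢ − K).
Here Σaᵢ = 48 and K = 3, so p_B = (8 − 1)/(48 − 3) = 7/45 ≈ 0.1556.

MAP estimate of p_B = 0.1556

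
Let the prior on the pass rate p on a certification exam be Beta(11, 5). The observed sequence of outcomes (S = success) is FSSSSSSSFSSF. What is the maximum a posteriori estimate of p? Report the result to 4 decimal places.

Prior: Beta(11, 5).
Data: 9 successes in 12 trials (from the sequence). The binomial likelihood contributes p^9(1−p)^3, so the posterior is Beta(11+9, 5+3) = Beta(20, 8).
For Beta(a, b) with a, b > 1 the mode is (a−1)/(a+b−2) = 19/26 ≈ 0.7308.

p̂_MAP = 0.7308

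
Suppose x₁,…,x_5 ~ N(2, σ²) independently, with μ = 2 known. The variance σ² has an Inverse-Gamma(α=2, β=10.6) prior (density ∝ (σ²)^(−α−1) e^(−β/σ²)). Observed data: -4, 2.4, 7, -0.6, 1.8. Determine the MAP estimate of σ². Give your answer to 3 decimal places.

σ̂²_MAP = 8.105

Sum of squared deviations about the known mean: SS = (-4−2)² + (2.4−2)² + (7−2)² + (-0.6−2)² + (1.8−2)² = 67.96.
The Normal likelihood contributes (σ²)^(−n/2) exp(−SS/(2σ²)), so the posterior is Inverse-Gamma(α + n/2, β + SS/2) = Inverse-Gamma(4.5, 44.58).
The mode of Inverse-Gamma(a, b) is b/(a+1) = 44.58/5.5 ≈ 8.105.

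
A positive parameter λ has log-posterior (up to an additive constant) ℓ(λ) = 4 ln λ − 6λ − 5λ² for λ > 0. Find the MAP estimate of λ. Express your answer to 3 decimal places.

ℓ'(λ) = 4/λ − 6 − 10λ. Setting this to zero and multiplying by λ: 10λ² + 6λ − 4 = 0.
λ = (−6 + √(6² + 4·10·4)) / (2·10) = (−6 + √196) / 20 = (−6 + 14)/20 = 2/5.
ℓ''(λ) = −4/λ² − 10 < 0, confirming a maximum.

λ̂_MAP = 0.400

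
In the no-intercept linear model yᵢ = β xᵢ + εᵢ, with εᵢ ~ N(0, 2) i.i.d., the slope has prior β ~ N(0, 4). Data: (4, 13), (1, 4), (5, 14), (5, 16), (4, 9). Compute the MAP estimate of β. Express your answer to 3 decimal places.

β̂_MAP = 2.898

log p(β | y) = −Σ(yᵢ − βxᵢ)²/(2·2) − β²/(2·4) + const.
Setting the derivative to zero: Σxᵢ(yᵢ − βxᵢ)/2 − β/4 = 0, so β = Σxᵢyᵢ / (Σxᵢ² + σ²/τ²).
Σxᵢyᵢ = 4·13 + 1·4 + 5·14 + 5·16 + 4·9 = 242; Σxᵢ² = 83; σ²/τ² = 0.5.
β̂_MAP = 242 / (83 + 0.5) = 242/83.5 ≈ 2.898.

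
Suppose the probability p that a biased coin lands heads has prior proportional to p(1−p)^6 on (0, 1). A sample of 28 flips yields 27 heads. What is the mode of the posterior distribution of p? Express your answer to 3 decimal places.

p̂_MAP = 0.800

The prior density ∝ p(1−p)^6 is the kernel of Beta(2, 7).
Data: 27 successes in 28 trials. The binomial likelihood contributes p^27(1−p)^1, so the posterior is Beta(2+27, 7+1) = Beta(29, 8).
For Beta(a, b) with a, b > 1 the mode is (a−1)/(a+b−2) = 28/35 ≈ 0.800.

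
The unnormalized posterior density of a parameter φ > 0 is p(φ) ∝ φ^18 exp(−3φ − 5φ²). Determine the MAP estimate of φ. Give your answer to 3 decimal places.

φ̂_MAP = 1.200

ℓ'(φ) = 18/φ − 3 − 10φ. Setting this to zero and multiplying by φ: 10φ² + 3φ − 18 = 0.
φ = (−3 + √(3² + 4·10·18)) / (2·10) = (−3 + √729) / 20 = (−3 + 27)/20 = 6/5.
ℓ''(φ) = −18/φ² − 10 < 0, confirming a maximum.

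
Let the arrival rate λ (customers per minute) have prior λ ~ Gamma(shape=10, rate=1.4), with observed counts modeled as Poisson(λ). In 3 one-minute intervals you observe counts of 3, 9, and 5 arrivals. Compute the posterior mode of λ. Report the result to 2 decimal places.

Σxᵢ = 3+9+5 = 17, with n = 3.
Posterior ∝ λ^9e^(−1.4λ) · λ^17e^(−3λ) = λ^26e^(−4.4λ), i.e. Gamma(shape=27, rate=4.4).
The mode of a Gamma(a, b) with a ≥ 1 (shape–rate) is (a−1)/b = 26/4.4 ≈ 5.91.

λ̂_MAP = 5.91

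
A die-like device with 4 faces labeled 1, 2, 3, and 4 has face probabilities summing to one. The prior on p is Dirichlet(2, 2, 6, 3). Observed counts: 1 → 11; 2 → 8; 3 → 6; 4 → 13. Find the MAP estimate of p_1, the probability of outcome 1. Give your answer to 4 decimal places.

The posterior is Dirichlet(αᵢ + nᵢ) = Dirichlet(13, 10, 12, 16).
For a Dirichlet(a₁,…,a_K) with all aᵢ > 1, the mode has j-th component (aⱼ − 1)/(Σaᵢ − K).
Here Σaᵢ = 51 and K = 4, so p_1 = (13 − 1)/(51 − 4) = 12/47 ≈ 0.2553.

MAP estimate: 0.2553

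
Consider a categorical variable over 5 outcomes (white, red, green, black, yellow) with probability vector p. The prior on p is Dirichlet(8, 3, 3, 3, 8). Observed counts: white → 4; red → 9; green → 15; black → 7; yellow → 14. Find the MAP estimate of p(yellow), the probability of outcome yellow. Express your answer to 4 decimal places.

MAP estimate of p(yellow) = 0.3043

The posterior is Dirichlet(αᵢ + nᵢ) = Dirichlet(12, 12, 18, 10, 22).
For a Dirichlet(a₁,…,a_K) with all aᵢ > 1, the mode has j-th component (aⱼ − 1)/(Σaᵢ − K).
Here Σaᵢ = 74 and K = 5, so p(yellow) = (22 − 1)/(74 − 5) = 21/69 ≈ 0.3043.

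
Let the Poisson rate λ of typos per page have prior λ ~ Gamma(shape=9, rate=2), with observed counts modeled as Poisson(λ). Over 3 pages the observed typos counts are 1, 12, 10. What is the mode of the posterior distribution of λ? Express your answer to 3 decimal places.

Σxᵢ = 1+12+10 = 23, with n = 3.
Posterior ∝ λ^8e^(−2λ) · λ^23e^(−3λ) = λ^31e^(−5λ), i.e. Gamma(shape=32, rate=5).
The mode of a Gamma(a, b) with a ≥ 1 (shape–rate) is (a−1)/b = 31/5 ≈ 6.200.

λ̂_MAP = 6.200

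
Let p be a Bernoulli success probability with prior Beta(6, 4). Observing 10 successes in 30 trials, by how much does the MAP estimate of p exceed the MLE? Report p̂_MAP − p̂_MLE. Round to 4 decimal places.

Posterior is Beta(16, 24); MAP = (16−1)/(40−2) = 15/38 ≈ 0.39474.
MLE ignores the prior: p̂_MLE = k/n = 10/30 ≈ 0.33333.
Difference = 15/38 − 10/30 = 7/114 ≈ 0.0614.

MAP − MLE = 0.0614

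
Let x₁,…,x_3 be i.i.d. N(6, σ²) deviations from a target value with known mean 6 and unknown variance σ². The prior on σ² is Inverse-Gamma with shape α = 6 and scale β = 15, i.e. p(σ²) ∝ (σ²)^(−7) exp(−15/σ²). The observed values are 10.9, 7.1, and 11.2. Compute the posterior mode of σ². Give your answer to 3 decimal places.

σ̂²_MAP = 4.839

Sum of squared deviations about the known mean: SS = (10.9−6)² + (7.1−6)² + (11.2−6)² = 52.26.
The Normal likelihood contributes (σ²)^(−n/2) exp(−SS/(2σ²)), so the posterior is Inverse-Gamma(α + n/2, β + SS/2) = Inverse-Gamma(7.5, 41.13).
The mode of Inverse-Gamma(a, b) is b/(a+1) = 41.13/8.5 ≈ 4.839.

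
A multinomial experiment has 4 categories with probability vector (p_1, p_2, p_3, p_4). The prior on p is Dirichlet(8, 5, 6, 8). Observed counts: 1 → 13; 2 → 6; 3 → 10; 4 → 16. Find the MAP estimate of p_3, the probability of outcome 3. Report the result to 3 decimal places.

The posterior is Dirichlet(αᵢ + nᵢ) = Dirichlet(21, 11, 16, 24).
For a Dirichlet(a₁,…,a_K) with all aᵢ > 1, the mode has j-th component (aⱼ − 1)/(Σaᵢ − K).
Here Σaᵢ = 72 and K = 4, so p_3 = (16 − 1)/(72 − 4) = 15/68 ≈ 0.221.

MAP estimate: 0.221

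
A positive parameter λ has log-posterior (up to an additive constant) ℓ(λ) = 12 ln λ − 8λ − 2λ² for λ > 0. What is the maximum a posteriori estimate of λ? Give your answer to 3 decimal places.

ℓ'(λ) = 12/λ − 8 − 4λ. Setting this to zero and multiplying by λ: 4λ² + 8λ − 12 = 0.
λ = (−8 + √(8² + 4·4·12)) / (2·4) = (−8 + √256) / 8 = (−8 + 16)/8 = 1.
ℓ''(λ) = −12/λ² − 4 < 0, confirming a maximum.

λ̂_MAP = 1.000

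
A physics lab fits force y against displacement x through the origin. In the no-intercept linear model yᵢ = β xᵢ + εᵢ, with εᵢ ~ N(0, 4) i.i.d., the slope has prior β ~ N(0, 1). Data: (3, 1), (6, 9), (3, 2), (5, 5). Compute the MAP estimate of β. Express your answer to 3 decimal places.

log p(β | y) = −Σ(yᵢ − βxᵢ)²/(2·4) − β²/(2·1) + const.
Setting the derivative to zero: Σxᵢ(yᵢ − βxᵢ)/4 − β/1 = 0, so β = Σxᵢyᵢ / (Σxᵢ² + σ²/τ²).
Σxᵢyᵢ = 3·1 + 6·9 + 3·2 + 5·5 = 88; Σxᵢ² = 79; σ²/τ² = 4.
β̂_MAP = 88 / (79 + 4) = 88/83 ≈ 1.060.

β̂_MAP = 1.060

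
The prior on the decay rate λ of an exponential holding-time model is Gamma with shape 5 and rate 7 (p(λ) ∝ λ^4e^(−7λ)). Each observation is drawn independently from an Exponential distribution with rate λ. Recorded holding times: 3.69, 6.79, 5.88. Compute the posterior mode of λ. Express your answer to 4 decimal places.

λ̂_MAP = 0.2997

The Exponential(rate=λ) likelihood is ∝ λ^n e^(−λΣtᵢ). Here n = 3 and Σtᵢ = 3.69 + 6.79 + 5.88 = 16.36.
Posterior ∝ λ^4e^(−7λ) · λ^3e^(−16.36λ) = λ^7e^(−23.36λ), i.e. Gamma(8, 23.36).
Mode = (a−1)/b = 7/23.36 ≈ 0.2997.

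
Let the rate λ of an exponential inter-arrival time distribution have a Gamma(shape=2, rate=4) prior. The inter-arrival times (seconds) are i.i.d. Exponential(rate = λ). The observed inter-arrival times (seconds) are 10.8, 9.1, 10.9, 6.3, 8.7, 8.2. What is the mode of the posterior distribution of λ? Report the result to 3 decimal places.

The Exponential(rate=λ) likelihood is ∝ λ^n e^(−λΣtᵢ). Here n = 6 and Σtᵢ = 10.8 + 9.1 + 10.9 + 6.3 + 8.7 + 8.2 = 54.
Posterior ∝ λe^(−4λ) · λ^6e^(−54λ) = λ^7e^(−58λ), i.e. Gamma(8, 58).
Mode = (a−1)/b = 7/58 ≈ 0.121.

λ̂_MAP = 0.121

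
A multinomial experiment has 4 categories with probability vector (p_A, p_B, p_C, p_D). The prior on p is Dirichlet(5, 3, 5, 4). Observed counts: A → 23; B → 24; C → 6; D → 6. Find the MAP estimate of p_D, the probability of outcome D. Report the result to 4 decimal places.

MAP estimate of p_D = 0.1250

The posterior is Dirichlet(αᵢ + nᵢ) = Dirichlet(28, 27, 11, 10).
For a Dirichlet(a₁,…,a_K) with all aᵢ > 1, the mode has j-th component (aⱼ − 1)/(Σaᵢ − K).
Here Σaᵢ = 76 and K = 4, so p_D = (10 − 1)/(76 − 4) = 9/72 ≈ 0.1250.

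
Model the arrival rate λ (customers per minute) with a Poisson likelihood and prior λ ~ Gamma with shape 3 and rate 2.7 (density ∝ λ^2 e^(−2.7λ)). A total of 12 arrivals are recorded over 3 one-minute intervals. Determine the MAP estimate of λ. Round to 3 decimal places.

λ̂_MAP = 2.456

Σxᵢ = 12, n = 3.
Posterior ∝ λ^2e^(−2.7λ) · λ^12e^(−3λ) = λ^14e^(−5.7λ), i.e. Gamma(shape=15, rate=5.7).
The mode of a Gamma(a, b) with a ≥ 1 (shape–rate) is (a−1)/b = 14/5.7 ≈ 2.456.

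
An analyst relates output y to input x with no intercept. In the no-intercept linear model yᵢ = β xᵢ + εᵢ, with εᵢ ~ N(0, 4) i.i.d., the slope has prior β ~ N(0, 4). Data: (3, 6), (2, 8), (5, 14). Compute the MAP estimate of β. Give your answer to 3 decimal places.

log p(β | y) = −Σ(yᵢ − βxᵢ)²/(2·4) − β²/(2·4) + const.
Setting the derivative to zero: Σxᵢ(yᵢ − βxᵢ)/4 − β/4 = 0, so β = Σxᵢyᵢ / (Σxᵢ² + σ²/τ²).
Σxᵢyᵢ = 3·6 + 2·8 + 5·14 = 104; Σxᵢ² = 38; σ²/τ² = 1.
β̂_MAP = 104 / (38 + 1) = 104/39 ≈ 2.667.

β̂_MAP = 2.667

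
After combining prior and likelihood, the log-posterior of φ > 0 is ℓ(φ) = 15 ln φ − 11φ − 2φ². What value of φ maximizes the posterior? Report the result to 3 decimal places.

φ̂_MAP = 1.000

ℓ'(φ) = 15/φ − 11 − 4φ. Setting this to zero and multiplying by φ: 4φ² + 11φ − 15 = 0.
φ = (−11 + √(11² + 4·4·15)) / (2·4) = (−11 + √361) / 8 = (−11 + 19)/8 = 1.
ℓ''(φ) = −15/φ² − 4 < 0, confirming a maximum.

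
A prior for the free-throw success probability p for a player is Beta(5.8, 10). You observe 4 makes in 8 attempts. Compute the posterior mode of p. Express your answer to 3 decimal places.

Prior: Beta(5.8, 10).
Data: 4 successes in 8 trials. The binomial likelihood contributes p^4(1−p)^4, so the posterior is Beta(5.8+4, 10+4) = Beta(9.8, 14).
For Beta(a, b) with a, b > 1 the mode is (a−1)/(a+b−2) = 8.8/21.8 ≈ 0.404.

p̂_MAP = 0.404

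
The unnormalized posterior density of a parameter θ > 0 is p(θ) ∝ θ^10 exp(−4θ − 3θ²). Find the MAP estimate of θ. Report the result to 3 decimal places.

θ̂_MAP = 1.000

ℓ'(θ) = 10/θ − 4 − 6θ. Setting this to zero and multiplying by θ: 6θ² + 4θ − 10 = 0.
θ = (−4 + √(4² + 4·6·10)) / (2·6) = (−4 + √256) / 12 = (−4 + 16)/12 = 1.
ℓ''(θ) = −10/θ² − 6 < 0, confirming a maximum.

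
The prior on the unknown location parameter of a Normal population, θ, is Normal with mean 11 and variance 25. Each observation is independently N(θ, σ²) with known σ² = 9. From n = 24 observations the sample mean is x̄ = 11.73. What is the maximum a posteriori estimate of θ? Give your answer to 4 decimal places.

θ̂_MAP = 11.7192

n = 24, x̄ = 11.73.
For a Normal prior and Normal likelihood with known variance, the posterior is Normal; its mode equals its mean, the precision-weighted average.
Prior precision 1/σ₀² = 1/25 = 0.04; data precision n/σ² = 24/9 = 8/3.
θ̂ = (0.04·11 + (8/3)·11.73) / (0.04 + 8/3) = 31.72/(203/75) = 2379/203 ≈ 11.7192.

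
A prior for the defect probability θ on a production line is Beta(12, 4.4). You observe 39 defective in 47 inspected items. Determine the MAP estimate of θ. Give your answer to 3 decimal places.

Prior: Beta(12, 4.4).
Data: 39 successes in 47 trials. The binomial likelihood contributes θ^39(1−θ)^8, so the posterior is Beta(12+39, 4.4+8) = Beta(51, 12.4).
For Beta(a, b) with a, b > 1 the mode is (a−1)/(a+b−2) = 50/61.4 ≈ 0.814.

θ̂_MAP = 0.814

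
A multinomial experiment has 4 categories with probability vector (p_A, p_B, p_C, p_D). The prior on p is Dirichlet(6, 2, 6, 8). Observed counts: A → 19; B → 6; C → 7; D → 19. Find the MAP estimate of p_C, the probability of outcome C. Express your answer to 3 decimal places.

MAP estimate of p_C = 0.174

The posterior is Dirichlet(αᵢ + nᵢ) = Dirichlet(25, 8, 13, 27).
For a Dirichlet(a₁,…,a_K) with all aᵢ > 1, the mode has j-th component (aⱼ − 1)/(Σaᵢ − K).
Here Σaᵢ = 73 and K = 4, so p_C = (13 − 1)/(73 − 4) = 12/69 ≈ 0.174.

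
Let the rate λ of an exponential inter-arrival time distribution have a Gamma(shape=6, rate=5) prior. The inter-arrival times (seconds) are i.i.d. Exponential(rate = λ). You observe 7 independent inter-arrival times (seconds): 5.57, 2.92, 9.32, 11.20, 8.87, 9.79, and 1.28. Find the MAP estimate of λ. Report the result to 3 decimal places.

The Exponential(rate=λ) likelihood is ∝ λ^n e^(−λΣtᵢ). Here n = 7 and Σtᵢ = 5.57 + 2.92 + 9.32 + 11.20 + 8.87 + 9.79 + 1.28 = 48.95.
Posterior ∝ λ^5e^(−5λ) · λ^7e^(−48.95λ) = λ^12e^(−53.95λ), i.e. Gamma(13, 53.95).
Mode = (a−1)/b = 12/53.95 ≈ 0.222.

λ̂_MAP = 0.222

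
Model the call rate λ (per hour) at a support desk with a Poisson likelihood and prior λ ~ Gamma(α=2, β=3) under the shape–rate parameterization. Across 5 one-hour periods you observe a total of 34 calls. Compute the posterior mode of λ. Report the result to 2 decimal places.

Σxᵢ = 34, n = 5.
Posterior ∝ λe^(−3λ) · λ^34e^(−5λ) = λ^35e^(−8λ), i.e. Gamma(shape=36, rate=8).
The mode of a Gamma(a, b) with a ≥ 1 (shape–rate) is (a−1)/b = 35/8 ≈ 4.38.

λ̂_MAP = 4.38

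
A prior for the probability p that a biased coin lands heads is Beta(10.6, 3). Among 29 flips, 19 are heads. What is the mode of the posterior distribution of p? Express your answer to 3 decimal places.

Prior: Beta(10.6, 3).
Data: 19 successes in 29 trials. The binomial likelihood contributes p^19(1−p)^10, so the posterior is Beta(10.6+19, 3+10) = Beta(29.6, 13).
For Beta(a, b) with a, b > 1 the mode is (a−1)/(a+b−2) = 28.6/40.6 ≈ 0.704.

p̂_MAP = 0.704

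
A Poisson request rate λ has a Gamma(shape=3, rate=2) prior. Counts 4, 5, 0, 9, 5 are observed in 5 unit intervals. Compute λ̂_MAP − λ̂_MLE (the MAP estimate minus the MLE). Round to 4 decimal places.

Σxᵢ = 23. Posterior is Gamma(26, 7); MAP = (26−1)/7 = 25/7 ≈ 3.57143.
MLE = x̄ = 23/5 ≈ 4.60000.
Difference = 25/7 − 23/5 = -36/35 ≈ -1.0286.

MAP − MLE = -1.0286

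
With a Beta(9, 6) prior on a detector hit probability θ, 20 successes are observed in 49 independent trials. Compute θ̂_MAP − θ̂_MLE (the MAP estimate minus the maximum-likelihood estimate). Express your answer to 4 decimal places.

MAP − MLE = 0.0434

Posterior is Beta(29, 35); MAP = (29−1)/(64−2) = 28/62 ≈ 0.45161.
MLE ignores the prior: θ̂_MLE = k/n = 20/49 ≈ 0.40816.
Difference = 28/62 − 20/49 = 66/1519 ≈ 0.0434.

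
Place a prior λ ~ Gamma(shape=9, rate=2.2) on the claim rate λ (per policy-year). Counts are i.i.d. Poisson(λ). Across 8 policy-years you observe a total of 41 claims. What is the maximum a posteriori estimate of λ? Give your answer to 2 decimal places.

λ̂_MAP = 4.80

Σxᵢ = 41, n = 8.
Posterior ∝ λ^8e^(−2.2λ) · λ^41e^(−8λ) = λ^49e^(−10.2λ), i.e. Gamma(shape=50, rate=10.2).
The mode of a Gamma(a, b) with a ≥ 1 (shape–rate) is (a−1)/b = 49/10.2 ≈ 4.80.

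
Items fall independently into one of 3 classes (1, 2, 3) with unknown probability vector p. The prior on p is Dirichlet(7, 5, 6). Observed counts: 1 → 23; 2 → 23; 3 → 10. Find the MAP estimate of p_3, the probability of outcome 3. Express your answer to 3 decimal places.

MAP estimate: 0.211

The posterior is Dirichlet(αᵢ + nᵢ) = Dirichlet(30, 28, 16).
For a Dirichlet(a₁,…,a_K) with all aᵢ > 1, the mode has j-th component (aⱼ − 1)/(Σaᵢ − K).
Here Σaᵢ = 74 and K = 3, so p_3 = (16 − 1)/(74 − 3) = 15/71 ≈ 0.211.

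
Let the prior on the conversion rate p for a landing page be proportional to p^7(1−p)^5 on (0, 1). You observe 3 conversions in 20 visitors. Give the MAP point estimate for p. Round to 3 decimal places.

The prior density ∝ p^7(1−p)^5 is the kernel of Beta(8, 6).
Data: 3 successes in 20 trials. The binomial likelihood contributes p^3(1−p)^17, so the posterior is Beta(8+3, 6+17) = Beta(11, 23).
For Beta(a, b) with a, b > 1 the mode is (a−1)/(a+b−2) = 10/32 ≈ 0.313.

p̂_MAP = 0.313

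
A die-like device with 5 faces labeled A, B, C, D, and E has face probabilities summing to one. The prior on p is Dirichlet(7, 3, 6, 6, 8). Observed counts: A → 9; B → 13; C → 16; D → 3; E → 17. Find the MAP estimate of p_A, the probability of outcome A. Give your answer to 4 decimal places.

The posterior is Dirichlet(αᵢ + nᵢ) = Dirichlet(16, 16, 22, 9, 25).
For a Dirichlet(a₁,…,a_K) with all aᵢ > 1, the mode has j-th component (aⱼ − 1)/(Σaᵢ − K).
Here Σaᵢ = 88 and K = 5, so p_A = (16 − 1)/(88 − 5) = 15/83 ≈ 0.1807.

MAP estimate of p_A = 0.1807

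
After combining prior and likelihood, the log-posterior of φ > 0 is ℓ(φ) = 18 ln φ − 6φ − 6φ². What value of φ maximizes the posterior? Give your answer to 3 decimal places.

φ̂_MAP = 1.000

ℓ'(φ) = 18/φ − 6 − 12φ. Setting this to zero and multiplying by φ: 12φ² + 6φ − 18 = 0.
φ = (−6 + √(6² + 4·12·18)) / (2·12) = (−6 + √900) / 24 = (−6 + 30)/24 = 1.
ℓ''(φ) = −18/φ² − 12 < 0, confirming a maximum.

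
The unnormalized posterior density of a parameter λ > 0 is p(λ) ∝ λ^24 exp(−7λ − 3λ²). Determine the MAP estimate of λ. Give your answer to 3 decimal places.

ℓ'(λ) = 24/λ − 7 − 6λ. Setting this to zero and multiplying by λ: 6λ² + 7λ − 24 = 0.
λ = (−7 + √(7² + 4·6·24)) / (2·6) = (−7 + √625) / 12 = (−7 + 25)/12 = 3/2.
ℓ''(λ) = −24/λ² − 6 < 0, confirming a maximum.

λ̂_MAP = 1.500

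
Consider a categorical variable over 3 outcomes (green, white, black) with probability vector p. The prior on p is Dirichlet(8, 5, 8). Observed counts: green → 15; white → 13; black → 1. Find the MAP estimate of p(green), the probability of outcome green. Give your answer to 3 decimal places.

The posterior is Dirichlet(αᵢ + nᵢ) = Dirichlet(23, 18, 9).
For a Dirichlet(a₁,…,a_K) with all aᵢ > 1, the mode has j-th component (aⱼ − 1)/(Σaᵢ − K).
Here Σaᵢ = 50 and K = 3, so p(green) = (23 − 1)/(50 − 3) = 22/47 ≈ 0.468.

MAP estimate of p(green) = 0.468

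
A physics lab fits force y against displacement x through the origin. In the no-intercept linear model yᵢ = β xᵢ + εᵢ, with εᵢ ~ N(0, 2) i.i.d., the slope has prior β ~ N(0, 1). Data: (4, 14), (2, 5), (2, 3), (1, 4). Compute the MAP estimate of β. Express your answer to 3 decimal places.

log p(β | y) = −Σ(yᵢ − βxᵢ)²/(2·2) − β²/(2·1) + const.
Setting the derivative to zero: Σxᵢ(yᵢ − βxᵢ)/2 − β/1 = 0, so β = Σxᵢyᵢ / (Σxᵢ² + σ²/τ²).
Σxᵢyᵢ = 4·14 + 2·5 + 2·3 + 1·4 = 76; Σxᵢ² = 25; σ²/τ² = 2.
β̂_MAP = 76 / (25 + 2) = 76/27 ≈ 2.815.

β̂_MAP = 2.815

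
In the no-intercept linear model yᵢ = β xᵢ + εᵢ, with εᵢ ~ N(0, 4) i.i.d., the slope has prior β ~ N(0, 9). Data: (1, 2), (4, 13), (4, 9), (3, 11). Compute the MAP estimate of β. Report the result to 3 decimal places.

β̂_MAP = 2.898

log p(β | y) = −Σ(yᵢ − βxᵢ)²/(2·4) − β²/(2·9) + const.
Setting the derivative to zero: Σxᵢ(yᵢ − βxᵢ)/4 − β/9 = 0, so β = Σxᵢyᵢ / (Σxᵢ² + σ²/τ²).
Σxᵢyᵢ = 1·2 + 4·13 + 4·9 + 3·11 = 123; Σxᵢ² = 42; σ²/τ² = 4/9.
β̂_MAP = 123 / (42 + 4/9) = 123/(382/9) = 1107/382 ≈ 2.898.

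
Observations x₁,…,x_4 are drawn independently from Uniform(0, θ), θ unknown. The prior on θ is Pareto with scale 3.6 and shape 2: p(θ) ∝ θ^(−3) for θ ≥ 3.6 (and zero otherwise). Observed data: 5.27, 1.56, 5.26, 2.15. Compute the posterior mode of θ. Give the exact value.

The Uniform(0, θ) likelihood is θ^(−n) for θ ≥ max(xᵢ), zero otherwise. Here max(xᵢ) = 5.27.
Posterior ∝ θ^(−3) · θ^(−4) = θ^(−7) on θ ≥ max(3.6, 5.27) = 5.27.
This density is strictly decreasing in θ, so the posterior mode lies at the lower boundary of the support.

θ̂_MAP = 5.27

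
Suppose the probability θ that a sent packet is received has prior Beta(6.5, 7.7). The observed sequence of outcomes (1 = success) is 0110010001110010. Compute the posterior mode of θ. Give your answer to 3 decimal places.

Prior: Beta(6.5, 7.7).
Data: 7 successes in 16 trials (from the sequence). The binomial likelihood contributes θ^7(1−θ)^9, so the posterior is Beta(6.5+7, 7.7+9) = Beta(13.5, 16.7).
For Beta(a, b) with a, b > 1 the mode is (a−1)/(a+b−2) = 12.5/28.2 ≈ 0.443.

θ̂_MAP = 0.443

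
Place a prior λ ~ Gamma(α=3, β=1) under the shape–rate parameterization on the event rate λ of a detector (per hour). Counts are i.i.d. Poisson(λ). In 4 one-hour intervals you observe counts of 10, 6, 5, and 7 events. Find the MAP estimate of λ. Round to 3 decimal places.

λ̂_MAP = 6.000

Σxᵢ = 10+6+5+7 = 28, with n = 4.
Posterior ∝ λ^2e^(−1λ) · λ^28e^(−4λ) = λ^30e^(−5λ), i.e. Gamma(shape=31, rate=5).
The mode of a Gamma(a, b) with a ≥ 1 (shape–rate) is (a−1)/b = 30/5 ≈ 6.000.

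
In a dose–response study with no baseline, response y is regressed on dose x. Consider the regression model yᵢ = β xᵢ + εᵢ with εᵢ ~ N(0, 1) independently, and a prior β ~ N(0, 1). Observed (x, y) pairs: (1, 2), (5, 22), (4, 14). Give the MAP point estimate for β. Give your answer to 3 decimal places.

log p(β | y) = −Σ(yᵢ − βxᵢ)²/(2·1) − β²/(2·1) + const.
Setting the derivative to zero: Σxᵢ(yᵢ − βxᵢ)/1 − β/1 = 0, so β = Σxᵢyᵢ / (Σxᵢ² + σ²/τ²).
Σxᵢyᵢ = 1·2 + 5·22 + 4·14 = 168; Σxᵢ² = 42; σ²/τ² = 1.
β̂_MAP = 168 / (42 + 1) = 168/43 ≈ 3.907.

β̂_MAP = 3.907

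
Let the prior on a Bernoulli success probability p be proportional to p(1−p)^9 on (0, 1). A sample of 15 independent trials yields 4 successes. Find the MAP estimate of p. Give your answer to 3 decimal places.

p̂_MAP = 0.200

The prior density ∝ p(1−p)^9 is the kernel of Beta(2, 10).
Data: 4 successes in 15 trials. The binomial likelihood contributes p^4(1−p)^11, so the posterior is Beta(2+4, 10+11) = Beta(6, 21).
For Beta(a, b) with a, b > 1 the mode is (a−1)/(a+b−2) = 5/25 ≈ 0.200.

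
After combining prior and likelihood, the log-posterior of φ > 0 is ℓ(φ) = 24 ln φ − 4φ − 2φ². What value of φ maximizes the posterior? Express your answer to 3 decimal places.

φ̂_MAP = 2.000

ℓ'(φ) = 24/φ − 4 − 4φ. Setting this to zero and multiplying by φ: 4φ² + 4φ − 24 = 0.
φ = (−4 + √(4² + 4·4·24)) / (2·4) = (−4 + √400) / 8 = (−4 + 20)/8 = 2.
ℓ''(φ) = −24/φ² − 4 < 0, confirming a maximum.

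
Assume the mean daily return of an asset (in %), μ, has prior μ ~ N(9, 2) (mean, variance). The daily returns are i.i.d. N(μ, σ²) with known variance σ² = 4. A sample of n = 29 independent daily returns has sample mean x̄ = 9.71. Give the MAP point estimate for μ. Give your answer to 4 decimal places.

n = 29, x̄ = 9.71.
For a Normal prior and Normal likelihood with known variance, the posterior is Normal; its mode equals its mean, the precision-weighted average.
Prior precision 1/σ₀² = 1/2 = 0.5; data precision n/σ² = 29/4 = 7.25.
μ̂ = (0.5·9 + 7.25·9.71) / (0.5 + 7.25) = 74.8975/7.75 = 29959/3100 ≈ 9.6642.

μ̂_MAP = 9.6642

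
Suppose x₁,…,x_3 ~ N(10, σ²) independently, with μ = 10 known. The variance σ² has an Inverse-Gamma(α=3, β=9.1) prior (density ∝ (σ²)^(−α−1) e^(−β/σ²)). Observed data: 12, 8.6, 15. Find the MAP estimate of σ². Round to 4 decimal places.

Sum of squared deviations about the known mean: SS = (12−10)² + (8.6−10)² + (15−10)² = 30.96.
The Normal likelihood contributes (σ²)^(−n/2) exp(−SS/(2σ²)), so the posterior is Inverse-Gamma(α + n/2, β + SS/2) = Inverse-Gamma(4.5, 24.58).
The mode of Inverse-Gamma(a, b) is b/(a+1) = 24.58/5.5 ≈ 4.4691.

σ̂²_MAP = 4.4691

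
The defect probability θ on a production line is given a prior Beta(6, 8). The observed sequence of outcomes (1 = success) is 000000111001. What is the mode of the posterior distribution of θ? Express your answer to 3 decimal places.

θ̂_MAP = 0.375

Prior: Beta(6, 8).
Data: 4 successes in 12 trials (from the sequence). The binomial likelihood contributes θ^4(1−θ)^8, so the posterior is Beta(6+4, 8+8) = Beta(10, 16).
For Beta(a, b) with a, b > 1 the mode is (a−1)/(a+b−2) = 9/24 ≈ 0.375.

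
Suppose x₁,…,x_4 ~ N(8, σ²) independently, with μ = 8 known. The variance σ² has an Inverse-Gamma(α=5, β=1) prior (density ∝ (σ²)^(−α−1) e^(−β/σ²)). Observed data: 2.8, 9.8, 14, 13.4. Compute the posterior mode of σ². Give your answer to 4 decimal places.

Sum of squared deviations about the known mean: SS = (2.8−8)² + (9.8−8)² + (14−8)² + (13.4−8)² = 95.44.
The Normal likelihood contributes (σ²)^(−n/2) exp(−SS/(2σ²)), so the posterior is Inverse-Gamma(α + n/2, β + SS/2) = Inverse-Gamma(7, 48.72).
The mode of Inverse-Gamma(a, b) is b/(a+1) = 48.72/8 ≈ 6.0900.

σ̂²_MAP = 6.0900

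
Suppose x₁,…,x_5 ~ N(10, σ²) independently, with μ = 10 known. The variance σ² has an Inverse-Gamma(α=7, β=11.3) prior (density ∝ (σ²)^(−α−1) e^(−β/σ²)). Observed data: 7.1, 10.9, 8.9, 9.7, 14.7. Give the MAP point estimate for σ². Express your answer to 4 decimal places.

Sum of squared deviations about the known mean: SS = (7.1−10)² + (10.9−10)² + (8.9−10)² + (9.7−10)² + (14.7−10)² = 32.61.
The Normal likelihood contributes (σ²)^(−n/2) exp(−SS/(2σ²)), so the posterior is Inverse-Gamma(α + n/2, β + SS/2) = Inverse-Gamma(9.5, 27.605).
The mode of Inverse-Gamma(a, b) is b/(a+1) = 27.605/10.5 ≈ 2.6290.

σ̂²_MAP = 2.6290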